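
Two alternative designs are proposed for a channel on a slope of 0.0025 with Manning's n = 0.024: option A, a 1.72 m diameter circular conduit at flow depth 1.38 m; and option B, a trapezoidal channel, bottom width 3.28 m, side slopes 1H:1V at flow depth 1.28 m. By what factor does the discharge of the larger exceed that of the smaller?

4.02

Channel A: For a circular section of diameter D = 1.72 m at depth y = 1.38 m, the central angle is θ = 2 arccos(1 − 2y/D) = 4.44 rad. Then A = (D²/8)(θ − sin θ) = 1.998 m² and P = Dθ/2 = 3.819 m. Hydraulic radius R = A/P = 1.998/3.819 = 0.5233 m. Q_A = (1/0.024)·1.998·0.5233^(2/3)·√0.0025 = 2.703 m³/s.
Channel B: With bottom width b = 3.28 m and side slope z = 1: A = (b + zy)y = (3.28 + 1×1.28)×1.28 = 5.837 m²; P = b + 2y√(1+z²) = 3.28 + 2×1.28×1.414 = 6.9 m. Hydraulic radius R = A/P = 5.837/6.9 = 0.8459 m. Q_B = (1/0.024)·5.837·0.8459^(2/3)·√0.0025 = 10.88 m³/s.
The larger discharge is 10.88 m³/s and the smaller is 2.703 m³/s; the ratio is 4.02.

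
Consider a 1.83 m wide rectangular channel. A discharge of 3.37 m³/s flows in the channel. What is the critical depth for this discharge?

For a rectangular channel, critical depth y_c = (q²/g)^(1/3) where q = Q/b = 3.37/1.83 = 1.842 m²/s.
So y_c = (1.842²/9.81)^(1/3) = 0.702 m.

y_c = 0.702 m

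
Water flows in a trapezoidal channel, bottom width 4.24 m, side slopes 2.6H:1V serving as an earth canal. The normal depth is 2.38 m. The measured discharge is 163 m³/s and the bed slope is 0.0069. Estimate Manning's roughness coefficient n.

n = 0.016

With bottom width b = 4.24 m and side slope z = 2.6: A = (b + zy)y = (4.24 + 2.6×2.38)×2.38 = 24.82 m²; P = b + 2y√(1+z²) = 4.24 + 2×2.38×2.786 = 17.5 m.
Hydraulic radius R = A/P = 24.82/17.5 = 1.418 m.
Rearranging Manning's equation: n = (1/Q) A R^(2/3) S^(1/2) = (1/163) × 24.82 × 1.418^(2/3) × √0.0069 = 0.016.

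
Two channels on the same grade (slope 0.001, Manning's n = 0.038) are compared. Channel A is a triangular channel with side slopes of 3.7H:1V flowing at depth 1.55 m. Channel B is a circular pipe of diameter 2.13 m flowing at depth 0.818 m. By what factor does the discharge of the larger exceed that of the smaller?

Channel A: For a triangular section with side slope z = 3.7: A = zy² = 3.7×1.55² = 8.889 m²; P = 2y√(1+z²) = 2×1.55×3.833 = 11.88 m. Hydraulic radius R = A/P = 8.889/11.88 = 0.7482 m. Q_A = (1/0.038)·8.889·0.7482^(2/3)·√0.001 = 6.096 m³/s.
Channel B: For a circular section of diameter D = 2.13 m at depth y = 0.818 m, the central angle is θ = 2 arccos(1 − 2y/D) = 2.673 rad. Then A = (D²/8)(θ − sin θ) = 1.26 m² and P = Dθ/2 = 2.847 m. Hydraulic radius R = A/P = 1.26/2.847 = 0.4426 m. Q_B = (1/0.038)·1.26·0.4426^(2/3)·√0.001 = 0.6091 m³/s.
The larger discharge is 6.096 m³/s and the smaller is 0.6091 m³/s; the ratio is 10.

10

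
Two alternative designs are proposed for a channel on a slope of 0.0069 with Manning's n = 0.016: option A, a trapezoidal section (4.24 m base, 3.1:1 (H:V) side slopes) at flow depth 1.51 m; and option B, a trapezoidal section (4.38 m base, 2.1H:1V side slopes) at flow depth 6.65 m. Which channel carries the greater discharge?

channel B

Channel A: With bottom width b = 4.24 m and side slope z = 3.1: A = (b + zy)y = (4.24 + 3.1×1.51)×1.51 = 13.47 m²; P = b + 2y√(1+z²) = 4.24 + 2×1.51×3.257 = 14.08 m. Hydraulic radius R = A/P = 13.47/14.08 = 0.9569 m. Q_A = (1/0.016)·13.47·0.9569^(2/3)·√0.0069 = 67.91 m³/s.
Channel B: With bottom width b = 4.38 m and side slope z = 2.1: A = (b + zy)y = (4.38 + 2.1×6.65)×6.65 = 122 m²; P = b + 2y√(1+z²) = 4.38 + 2×6.65×2.326 = 35.32 m. Hydraulic radius R = A/P = 122/35.32 = 3.454 m. Q_B = (1/0.016)·122·3.454^(2/3)·√0.0069 = 1447 m³/s.
Q_A = 67.91 m³/s vs Q_B = 1447 m³/s, so channel B carries more.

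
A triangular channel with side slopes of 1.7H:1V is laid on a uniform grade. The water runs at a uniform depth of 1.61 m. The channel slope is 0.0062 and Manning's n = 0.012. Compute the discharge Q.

Q = 22.7 m³/s

For a triangular section with side slope z = 1.7: A = zy² = 1.7×1.61² = 4.407 m²; P = 2y√(1+z²) = 2×1.61×1.972 = 6.351 m.
Hydraulic radius R = A/P = 4.407/6.351 = 0.6939 m.
Manning's equation: Q = (1/n) A R^(2/3) S^(1/2) = (1/0.012) × 4.407 × 0.6939^(2/3) × 0.0062^(1/2) = 22.7 m³/s.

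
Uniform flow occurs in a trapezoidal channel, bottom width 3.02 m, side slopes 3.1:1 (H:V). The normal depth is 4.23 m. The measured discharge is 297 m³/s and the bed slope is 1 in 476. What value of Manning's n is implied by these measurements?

n = 0.018

With bottom width b = 3.02 m and side slope z = 3.1: A = (b + zy)y = (3.02 + 3.1×4.23)×4.23 = 68.24 m²; P = b + 2y√(1+z²) = 3.02 + 2×4.23×3.257 = 30.58 m.
Hydraulic radius R = A/P = 68.24/30.58 = 2.232 m.
Rearranging Manning's equation: n = (1/Q) A R^(2/3) S^(1/2) = (1/297) × 68.24 × 2.232^(2/3) × √0.002101 = 0.018.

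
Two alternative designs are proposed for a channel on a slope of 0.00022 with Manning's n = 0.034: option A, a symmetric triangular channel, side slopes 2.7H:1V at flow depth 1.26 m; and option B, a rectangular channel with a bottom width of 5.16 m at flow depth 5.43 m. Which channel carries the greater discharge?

channel B

Channel A: For a triangular section with side slope z = 2.7: A = zy² = 2.7×1.26² = 4.287 m²; P = 2y√(1+z²) = 2×1.26×2.879 = 7.256 m. Hydraulic radius R = A/P = 4.287/7.256 = 0.5908 m. Q_A = (1/0.034)·4.287·0.5908^(2/3)·√0.00022 = 1.317 m³/s.
Channel B: Flow area A = b·y = 5.16 × 5.43 = 28.02 m². Wetted perimeter P = b + 2y = 5.16 + 2×5.43 = 16.02 m. Hydraulic radius R = A/P = 28.02/16.02 = 1.749 m. Q_B = (1/0.034)·28.02·1.749^(2/3)·√0.00022 = 17.74 m³/s.
Q_A = 1.317 m³/s vs Q_B = 17.74 m³/s, so channel B carries more.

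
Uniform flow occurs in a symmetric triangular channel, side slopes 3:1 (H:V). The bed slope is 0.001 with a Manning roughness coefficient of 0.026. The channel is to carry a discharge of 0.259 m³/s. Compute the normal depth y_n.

Manning's equation rearranged: A R^(2/3) = nQ / (1·√S) = 0.026 × 0.259 / (√0.001) = 0.2129.
Try y = 0.568 m: A R^(2/3) = 0.4037 — too large.
Try y = 0.359 m: A R^(2/3) = 0.1188 — too small.
Try y = 0.447 m: A R^(2/3) = 0.2131 — matches.

y_n = 0.447 m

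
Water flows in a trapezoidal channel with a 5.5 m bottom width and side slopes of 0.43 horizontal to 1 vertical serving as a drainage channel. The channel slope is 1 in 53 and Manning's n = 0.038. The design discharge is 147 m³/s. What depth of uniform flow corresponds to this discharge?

Manning's equation rearranged: A R^(2/3) = nQ / (1·√S) = 0.038 × 147 / (√0.01887) = 40.67.
At y = 4.69 m: A R^(2/3) = 60.42 — too large.
At y = 3.7 m: A R^(2/3) = 40.75 — ≈ 40.67.

y_n = 3.7 m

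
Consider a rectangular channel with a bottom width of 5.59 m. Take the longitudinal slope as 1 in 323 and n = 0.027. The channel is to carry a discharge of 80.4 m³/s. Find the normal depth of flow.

y_n = 4.78 m

Manning's equation rearranged: A R^(2/3) = nQ / (1·√S) = 0.027 × 80.4 / (√0.003096) = 39.01.
Trying y = 5.78 m: A R^(2/3) = 49.29 — high.
Trying y = 3.57 m: A R^(2/3) = 26.93 — low.
Trying y = 4.78 m: A R^(2/3) = 39.01 — close enough.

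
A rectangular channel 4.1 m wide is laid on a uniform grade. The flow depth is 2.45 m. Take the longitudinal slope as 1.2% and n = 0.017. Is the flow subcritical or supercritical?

supercritical

Flow area A = b·y = 4.1 × 2.45 = 10.04 m². Wetted perimeter P = b + 2y = 4.1 + 2×2.45 = 9 m.
Hydraulic radius R = A/P = 10.04/9 = 1.116 m.
V = (1/n) R^(2/3) √S = (1/0.017) × 1.116^(2/3) × √0.012 = 6.933 m/s. Hydraulic depth D_h = A/T = 10.04/4.1 = 2.45 m.
Froude number Fr = V/√(g·D_h) = 6.933/√(9.81×2.45) = 1.41, which is greater than 1, so the flow is supercritical.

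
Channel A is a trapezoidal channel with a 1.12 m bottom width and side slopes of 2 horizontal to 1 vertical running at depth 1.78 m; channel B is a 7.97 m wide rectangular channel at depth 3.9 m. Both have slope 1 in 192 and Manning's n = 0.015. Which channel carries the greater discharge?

channel B

Channel A: With bottom width b = 1.12 m and side slope z = 2: A = (b + zy)y = (1.12 + 2×1.78)×1.78 = 8.33 m²; P = b + 2y√(1+z²) = 1.12 + 2×1.78×2.236 = 9.08 m. Hydraulic radius R = A/P = 8.33/9.08 = 0.9174 m. Q_A = (1/0.015)·8.33·0.9174^(2/3)·√0.005208 = 37.84 m³/s.
Channel B: Flow area A = b·y = 7.97 × 3.9 = 31.08 m². Wetted perimeter P = b + 2y = 7.97 + 2×3.9 = 15.77 m. Hydraulic radius R = A/P = 31.08/15.77 = 1.971 m. Q_B = (1/0.015)·31.08·1.971^(2/3)·√0.005208 = 235.1 m³/s.
Q_A = 37.84 m³/s vs Q_B = 235.1 m³/s, so channel B carries more.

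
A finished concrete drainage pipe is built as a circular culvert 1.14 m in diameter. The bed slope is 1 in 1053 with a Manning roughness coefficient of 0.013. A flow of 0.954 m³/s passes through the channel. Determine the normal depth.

y_n = 0.854 m

Manning's equation rearranged: A R^(2/3) = nQ / (1·√S) = 0.013 × 0.954 / (√0.0009497) = 0.4024.
At y = 0.75 m: A R^(2/3) = 0.3401 — too small.
At y = 0.962 m: A R^(2/3) = 0.453 — too large.
At y = 0.854 m: A R^(2/3) = 0.4025 — matches.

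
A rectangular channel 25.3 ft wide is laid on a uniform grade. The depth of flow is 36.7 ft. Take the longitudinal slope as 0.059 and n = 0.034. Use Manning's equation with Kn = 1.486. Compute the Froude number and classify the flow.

supercritical

Flow area A = b·y = 25.3 × 36.7 = 928.5 ft². Wetted perimeter P = b + 2y = 25.3 + 2×36.7 = 98.7 ft.
Hydraulic radius R = A/P = 928.5/98.7 = 9.407 ft.
V = (1.486/n) R^(2/3) √S = (1.486/0.034) × 9.407^(2/3) × √0.059 = 47.31 ft/s. Hydraulic depth D_h = A/T = 928.5/25.3 = 36.7 ft.
Froude number Fr = V/√(g·D_h) = 47.31/√(32.2×36.7) = 1.38, which is greater than 1, so the flow is supercritical.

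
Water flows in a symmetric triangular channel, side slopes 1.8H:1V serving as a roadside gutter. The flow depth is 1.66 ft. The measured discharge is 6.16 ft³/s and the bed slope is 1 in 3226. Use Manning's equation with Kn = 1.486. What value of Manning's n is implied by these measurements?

For a triangular section with side slope z = 1.8: A = zy² = 1.8×1.66² = 4.96 ft²; P = 2y√(1+z²) = 2×1.66×2.059 = 6.836 ft.
Hydraulic radius R = A/P = 4.96/6.836 = 0.7256 ft.
Rearranging Manning's equation: n = (1.486/Q) A R^(2/3) S^(1/2) = (1.486/6.16) × 4.96 × 0.7256^(2/3) × √0.00031 = 0.017.

n = 0.017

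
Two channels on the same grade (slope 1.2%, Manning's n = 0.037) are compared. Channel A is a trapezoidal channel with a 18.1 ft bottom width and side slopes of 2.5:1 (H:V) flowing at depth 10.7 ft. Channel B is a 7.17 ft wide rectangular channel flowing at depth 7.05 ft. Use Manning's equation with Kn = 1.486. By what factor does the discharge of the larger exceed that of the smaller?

Channel A: With bottom width b = 18.1 ft and side slope z = 2.5: A = (b + zy)y = (18.1 + 2.5×10.7)×10.7 = 479.9 ft²; P = b + 2y√(1+z²) = 18.1 + 2×10.7×2.693 = 75.72 ft. Hydraulic radius R = A/P = 479.9/75.72 = 6.338 ft. Q_A = (1.486/0.037)·479.9·6.338^(2/3)·√0.012 = 7231 ft³/s.
Channel B: Flow area A = b·y = 7.17 × 7.05 = 50.55 ft². Wetted perimeter P = b + 2y = 7.17 + 2×7.05 = 21.27 ft. Hydraulic radius R = A/P = 50.55/21.27 = 2.377 ft. Q_B = (1.486/0.037)·50.55·2.377^(2/3)·√0.012 = 396 ft³/s.
The larger discharge is 7231 ft³/s and the smaller is 396 ft³/s; the ratio is 18.3.

18.3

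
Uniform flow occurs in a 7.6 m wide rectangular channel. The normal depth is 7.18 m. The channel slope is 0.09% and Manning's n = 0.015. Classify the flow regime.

subcritical

Flow area A = b·y = 7.6 × 7.18 = 54.57 m². Wetted perimeter P = b + 2y = 7.6 + 2×7.18 = 21.96 m.
Hydraulic radius R = A/P = 54.57/21.96 = 2.485 m.
V = (1/n) R^(2/3) √S = (1/0.015) × 2.485^(2/3) × √0.0009 = 3.669 m/s. Hydraulic depth D_h = A/T = 54.57/7.6 = 7.18 m.
Froude number Fr = V/√(g·D_h) = 3.669/√(9.81×7.18) = 0.437, which is less than 1, so the flow is subcritical.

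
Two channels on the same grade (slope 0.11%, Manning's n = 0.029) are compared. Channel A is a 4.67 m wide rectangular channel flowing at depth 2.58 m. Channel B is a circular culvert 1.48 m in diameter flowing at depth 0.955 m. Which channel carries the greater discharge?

channel A

Channel A: Flow area A = b·y = 4.67 × 2.58 = 12.05 m². Wetted perimeter P = b + 2y = 4.67 + 2×2.58 = 9.83 m. Hydraulic radius R = A/P = 12.05/9.83 = 1.226 m. Q_A = (1/0.029)·12.05·1.226^(2/3)·√0.0011 = 15.78 m³/s.
Channel B: For a circular section of diameter D = 1.48 m at depth y = 0.955 m, the central angle is θ = 2 arccos(1 − 2y/D) = 3.731 rad. Then A = (D²/8)(θ − sin θ) = 1.174 m² and P = Dθ/2 = 2.761 m. Hydraulic radius R = A/P = 1.174/2.761 = 0.4251 m. Q_B = (1/0.029)·1.174·0.4251^(2/3)·√0.0011 = 0.759 m³/s.
Q_A = 15.78 m³/s vs Q_B = 0.759 m³/s, so channel A carries more.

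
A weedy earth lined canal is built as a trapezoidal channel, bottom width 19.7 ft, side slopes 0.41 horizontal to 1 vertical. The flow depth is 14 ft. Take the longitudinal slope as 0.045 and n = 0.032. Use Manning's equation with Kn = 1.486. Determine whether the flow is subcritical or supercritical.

With bottom width b = 19.7 ft and side slope z = 0.41: A = (b + zy)y = (19.7 + 0.41×14)×14 = 356.2 ft²; P = b + 2y√(1+z²) = 19.7 + 2×14×1.081 = 49.96 ft.
Hydraulic radius R = A/P = 356.2/49.96 = 7.129 ft.
V = (1.486/n) R^(2/3) √S = (1.486/0.032) × 7.129^(2/3) × √0.045 = 36.49 ft/s. Hydraulic depth D_h = A/T = 356.2/31.18 = 11.42 ft.
Froude number Fr = V/√(g·D_h) = 36.49/√(32.2×11.42) = 1.9, which is greater than 1, so the flow is supercritical.

supercritical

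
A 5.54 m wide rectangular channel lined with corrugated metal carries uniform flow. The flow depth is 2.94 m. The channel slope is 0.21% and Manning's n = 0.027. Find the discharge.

Flow area A = b·y = 5.54 × 2.94 = 16.29 m². Wetted perimeter P = b + 2y = 5.54 + 2×2.94 = 11.42 m.
Hydraulic radius R = A/P = 16.29/11.42 = 1.426 m.
Manning's equation: Q = (1/n) A R^(2/3) S^(1/2) = (1/0.027) × 16.29 × 1.426^(2/3) × 0.0021^(1/2) = 35 m³/s.

Q = 35 m³/s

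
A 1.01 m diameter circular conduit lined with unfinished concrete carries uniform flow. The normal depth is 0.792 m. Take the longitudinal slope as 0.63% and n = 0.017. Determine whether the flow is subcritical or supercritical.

subcritical

For a circular section of diameter D = 1.01 m at depth y = 0.792 m, the central angle is θ = 2 arccos(1 − 2y/D) = 4.351 rad. Then A = (D²/8)(θ − sin θ) = 0.674 m² and P = Dθ/2 = 2.197 m.
Hydraulic radius R = A/P = 0.674/2.197 = 0.3068 m.
V = (1/n) R^(2/3) √S = (1/0.017) × 0.3068^(2/3) × √0.0063 = 2.124 m/s. Hydraulic depth D_h = A/T = 0.674/0.831 = 0.811 m.
Froude number Fr = V/√(g·D_h) = 2.124/√(9.81×0.811) = 0.753, which is less than 1, so the flow is subcritical.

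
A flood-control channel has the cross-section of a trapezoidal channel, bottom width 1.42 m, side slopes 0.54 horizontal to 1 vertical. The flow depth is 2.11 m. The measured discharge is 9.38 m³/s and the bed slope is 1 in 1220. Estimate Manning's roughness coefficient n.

n = 0.015

With bottom width b = 1.42 m and side slope z = 0.54: A = (b + zy)y = (1.42 + 0.54×2.11)×2.11 = 5.4 m²; P = b + 2y√(1+z²) = 1.42 + 2×2.11×1.136 = 6.216 m.
Hydraulic radius R = A/P = 5.4/6.216 = 0.8688 m.
Rearranging Manning's equation: n = (1/Q) A R^(2/3) S^(1/2) = (1/9.38) × 5.4 × 0.8688^(2/3) × √0.0008197 = 0.015.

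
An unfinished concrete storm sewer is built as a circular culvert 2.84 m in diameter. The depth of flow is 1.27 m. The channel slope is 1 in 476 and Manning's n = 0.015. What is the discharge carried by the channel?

For a circular section of diameter D = 2.84 m at depth y = 1.27 m, the central angle is θ = 2 arccos(1 − 2y/D) = 2.93 rad. Then A = (D²/8)(θ − sin θ) = 2.742 m² and P = Dθ/2 = 4.161 m.
Hydraulic radius R = A/P = 2.742/4.161 = 0.6591 m.
Manning's equation: Q = (1/n) A R^(2/3) S^(1/2) = (1/0.015) × 2.742 × 0.6591^(2/3) × 0.002101^(1/2) = 6.35 m³/s.

Q = 6.35 m³/s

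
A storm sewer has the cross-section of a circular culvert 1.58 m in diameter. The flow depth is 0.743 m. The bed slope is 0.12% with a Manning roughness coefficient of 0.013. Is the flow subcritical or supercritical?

subcritical

For a circular section of diameter D = 1.58 m at depth y = 0.743 m, the central angle is θ = 2 arccos(1 − 2y/D) = 3.023 rad. Then A = (D²/8)(θ − sin θ) = 0.9061 m² and P = Dθ/2 = 2.388 m.
Hydraulic radius R = A/P = 0.9061/2.388 = 0.3795 m.
V = (1/n) R^(2/3) √S = (1/0.013) × 0.3795^(2/3) × √0.0012 = 1.397 m/s. Hydraulic depth D_h = A/T = 0.9061/1.577 = 0.5745 m.
Froude number Fr = V/√(g·D_h) = 1.397/√(9.81×0.5745) = 0.588, which is less than 1, so the flow is subcritical.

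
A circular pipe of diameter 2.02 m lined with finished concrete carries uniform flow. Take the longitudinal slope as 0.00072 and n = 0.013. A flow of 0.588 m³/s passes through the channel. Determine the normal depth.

y_n = 0.511 m

Manning's equation rearranged: A R^(2/3) = nQ / (1·√S) = 0.013 × 0.588 / (√0.00072) = 0.2849.
At y = 0.367 m: A R^(2/3) = 0.1464 — low.
At y = 0.511 m: A R^(2/3) = 0.285 — close enough.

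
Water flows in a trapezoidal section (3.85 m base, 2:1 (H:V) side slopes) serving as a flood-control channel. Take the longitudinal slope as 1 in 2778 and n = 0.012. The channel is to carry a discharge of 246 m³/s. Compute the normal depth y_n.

y_n = 5.36 m

Manning's equation rearranged: A R^(2/3) = nQ / (1·√S) = 0.012 × 246 / (√0.00036) = 155.6.
At y = 6.52 m: A R^(2/3) = 245.9 — over.
At y = 3.91 m: A R^(2/3) = 75.74 — short.
At y = 5.36 m: A R^(2/3) = 155.4 — close enough.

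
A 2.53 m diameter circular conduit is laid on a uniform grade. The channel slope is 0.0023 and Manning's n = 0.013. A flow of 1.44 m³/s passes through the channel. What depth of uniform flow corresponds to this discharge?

Manning's equation rearranged: A R^(2/3) = nQ / (1·√S) = 0.013 × 1.44 / (√0.0023) = 0.3903.
At y = 0.603 m: A R^(2/3) = 0.4615 — too large.
At y = 0.436 m: A R^(2/3) = 0.2395 — too small.
At y = 0.555 m: A R^(2/3) = 0.3909 — ≈ 0.3903.

y_n = 0.555 m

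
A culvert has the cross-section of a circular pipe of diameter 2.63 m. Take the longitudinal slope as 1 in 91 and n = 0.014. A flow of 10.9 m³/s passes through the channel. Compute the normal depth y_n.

y_n = 1.08 m

Manning's equation rearranged: A R^(2/3) = nQ / (1·√S) = 0.014 × 10.9 / (√0.01099) = 1.456.
Try y = 1.23 m: A R^(2/3) = 1.831 — too large.
Try y = 0.737 m: A R^(2/3) = 0.7045 — too small.
Try y = 1.08 m: A R^(2/3) = 1.452 — ≈ 1.456.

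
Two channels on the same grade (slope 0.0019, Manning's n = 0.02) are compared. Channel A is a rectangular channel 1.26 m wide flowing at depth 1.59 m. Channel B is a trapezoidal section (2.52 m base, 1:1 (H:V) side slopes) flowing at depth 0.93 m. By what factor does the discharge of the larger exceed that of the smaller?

1.99

Channel A: Flow area A = b·y = 1.26 × 1.59 = 2.003 m². Wetted perimeter P = b + 2y = 1.26 + 2×1.59 = 4.44 m. Hydraulic radius R = A/P = 2.003/4.44 = 0.4512 m. Q_A = (1/0.02)·2.003·0.4512^(2/3)·√0.0019 = 2.569 m³/s.
Channel B: With bottom width b = 2.52 m and side slope z = 1: A = (b + zy)y = (2.52 + 1×0.93)×0.93 = 3.209 m²; P = b + 2y√(1+z²) = 2.52 + 2×0.93×1.414 = 5.15 m. Hydraulic radius R = A/P = 3.209/5.15 = 0.623 m. Q_B = (1/0.02)·3.209·0.623^(2/3)·√0.0019 = 5.101 m³/s.
The larger discharge is 5.101 m³/s and the smaller is 2.569 m³/s; the ratio is 1.99.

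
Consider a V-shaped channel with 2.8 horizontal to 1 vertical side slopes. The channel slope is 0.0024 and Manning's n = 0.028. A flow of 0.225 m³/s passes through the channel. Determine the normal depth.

y_n = 0.38 m

Manning's equation rearranged: A R^(2/3) = nQ / (1·√S) = 0.028 × 0.225 / (√0.0024) = 0.1286.
Try y = 0.268 m: A R^(2/3) = 0.0506 — short.
Try y = 0.47 m: A R^(2/3) = 0.2263 — over.
Try y = 0.38 m: A R^(2/3) = 0.1284 — close enough.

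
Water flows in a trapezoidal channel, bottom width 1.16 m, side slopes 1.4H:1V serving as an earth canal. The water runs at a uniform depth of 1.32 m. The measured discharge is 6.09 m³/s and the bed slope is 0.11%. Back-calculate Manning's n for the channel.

n = 0.017

With bottom width b = 1.16 m and side slope z = 1.4: A = (b + zy)y = (1.16 + 1.4×1.32)×1.32 = 3.971 m²; P = b + 2y√(1+z²) = 1.16 + 2×1.32×1.72 = 5.702 m.
Hydraulic radius R = A/P = 3.971/5.702 = 0.6963 m.
Rearranging Manning's equation: n = (1/Q) A R^(2/3) S^(1/2) = (1/6.09) × 3.971 × 0.6963^(2/3) × √0.0011 = 0.017.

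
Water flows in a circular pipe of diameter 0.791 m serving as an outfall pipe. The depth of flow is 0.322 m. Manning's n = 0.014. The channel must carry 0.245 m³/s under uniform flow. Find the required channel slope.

S = 0.00349

For a circular section of diameter D = 0.791 m at depth y = 0.322 m, the central angle is θ = 2 arccos(1 − 2y/D) = 2.768 rad. Then A = (D²/8)(θ − sin θ) = 0.1879 m² and P = Dθ/2 = 1.095 m.
Hydraulic radius R = A/P = 0.1879/1.095 = 0.1717 m.
From Manning's equation, S = [nQ / (1 A R^(2/3))]² = [0.014 × 0.245 / (1 × 0.1879 × 0.1717^(2/3))]² = 0.00349.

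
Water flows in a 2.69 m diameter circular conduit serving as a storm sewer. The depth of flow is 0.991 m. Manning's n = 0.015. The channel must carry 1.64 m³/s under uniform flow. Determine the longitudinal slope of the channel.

S = 0.00038

For a circular section of diameter D = 2.69 m at depth y = 0.991 m, the central angle is θ = 2 arccos(1 − 2y/D) = 2.609 rad. Then A = (D²/8)(θ − sin θ) = 1.9 m² and P = Dθ/2 = 3.509 m.
Hydraulic radius R = A/P = 1.9/3.509 = 0.5416 m.
From Manning's equation, S = [nQ / (1 A R^(2/3))]² = [0.015 × 1.64 / (1 × 1.9 × 0.5416^(2/3))]² = 0.00038.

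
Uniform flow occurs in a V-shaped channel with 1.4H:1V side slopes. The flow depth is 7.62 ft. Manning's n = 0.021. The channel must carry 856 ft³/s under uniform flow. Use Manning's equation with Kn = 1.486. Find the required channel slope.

For a triangular section with side slope z = 1.4: A = zy² = 1.4×7.62² = 81.29 ft²; P = 2y√(1+z²) = 2×7.62×1.72 = 26.22 ft.
Hydraulic radius R = A/P = 81.29/26.22 = 3.1 ft.
From Manning's equation, S = [nQ / (1.486 A R^(2/3))]² = [0.021 × 856 / (1.486 × 81.29 × 3.1^(2/3))]² = 0.0049.

S = 0.0049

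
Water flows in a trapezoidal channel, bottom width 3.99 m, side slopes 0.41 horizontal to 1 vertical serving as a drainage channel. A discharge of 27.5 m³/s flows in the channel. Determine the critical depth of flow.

At critical depth, Q² T / (g A³) = 1, i.e. A³/T = Q²/g = 27.5²/9.81 = 77.09.
Trying y = 1.42 m: A³/T = 53.1 — low.
Trying y = 1.85 m: A³/T = 123.1 — high.
Trying y = 1.6 m: A³/T = 77.47 — matches.

y_c = 1.6 m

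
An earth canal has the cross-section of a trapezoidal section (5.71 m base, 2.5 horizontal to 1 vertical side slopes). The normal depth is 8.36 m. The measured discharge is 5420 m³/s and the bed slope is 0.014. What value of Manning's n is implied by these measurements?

n = 0.013

With bottom width b = 5.71 m and side slope z = 2.5: A = (b + zy)y = (5.71 + 2.5×8.36)×8.36 = 222.5 m²; P = b + 2y√(1+z²) = 5.71 + 2×8.36×2.693 = 50.73 m.
Hydraulic radius R = A/P = 222.5/50.73 = 4.385 m.
Rearranging Manning's equation: n = (1/Q) A R^(2/3) S^(1/2) = (1/5420) × 222.5 × 4.385^(2/3) × √0.014 = 0.013.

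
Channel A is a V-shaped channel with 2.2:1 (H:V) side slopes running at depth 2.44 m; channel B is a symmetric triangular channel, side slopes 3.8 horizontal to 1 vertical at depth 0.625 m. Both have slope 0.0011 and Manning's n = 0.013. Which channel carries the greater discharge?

Channel A: For a triangular section with side slope z = 2.2: A = zy² = 2.2×2.44² = 13.1 m²; P = 2y√(1+z²) = 2×2.44×2.417 = 11.79 m. Hydraulic radius R = A/P = 13.1/11.79 = 1.111 m. Q_A = (1/0.013)·13.1·1.111^(2/3)·√0.0011 = 35.84 m³/s.
Channel B: For a triangular section with side slope z = 3.8: A = zy² = 3.8×0.625² = 1.484 m²; P = 2y√(1+z²) = 2×0.625×3.929 = 4.912 m. Hydraulic radius R = A/P = 1.484/4.912 = 0.3022 m. Q_B = (1/0.013)·1.484·0.3022^(2/3)·√0.0011 = 1.705 m³/s.
Q_A = 35.84 m³/s vs Q_B = 1.705 m³/s, so channel A carries more.

channel A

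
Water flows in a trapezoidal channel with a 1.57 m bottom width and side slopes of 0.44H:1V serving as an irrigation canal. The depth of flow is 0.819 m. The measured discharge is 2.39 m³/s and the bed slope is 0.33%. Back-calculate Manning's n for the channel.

With bottom width b = 1.57 m and side slope z = 0.44: A = (b + zy)y = (1.57 + 0.44×0.819)×0.819 = 1.581 m²; P = b + 2y√(1+z²) = 1.57 + 2×0.819×1.093 = 3.36 m.
Hydraulic radius R = A/P = 1.581/3.36 = 0.4706 m.
Rearranging Manning's equation: n = (1/Q) A R^(2/3) S^(1/2) = (1/2.39) × 1.581 × 0.4706^(2/3) × √0.0033 = 0.023.

n = 0.023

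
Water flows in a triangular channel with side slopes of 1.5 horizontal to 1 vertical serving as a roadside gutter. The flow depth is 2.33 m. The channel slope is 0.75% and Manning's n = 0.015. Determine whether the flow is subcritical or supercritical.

For a triangular section with side slope z = 1.5: A = zy² = 1.5×2.33² = 8.143 m²; P = 2y√(1+z²) = 2×2.33×1.803 = 8.401 m.
Hydraulic radius R = A/P = 8.143/8.401 = 0.9693 m.
V = (1/n) R^(2/3) √S = (1/0.015) × 0.9693^(2/3) × √0.0075 = 5.655 m/s. Hydraulic depth D_h = A/T = 8.143/6.99 = 1.165 m.
Froude number Fr = V/√(g·D_h) = 5.655/√(9.81×1.165) = 1.67, which is greater than 1, so the flow is supercritical.

supercritical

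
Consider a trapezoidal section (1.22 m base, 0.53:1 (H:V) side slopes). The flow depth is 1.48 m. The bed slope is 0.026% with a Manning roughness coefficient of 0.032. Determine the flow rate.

Q = 1.12 m³/s

With bottom width b = 1.22 m and side slope z = 0.53: A = (b + zy)y = (1.22 + 0.53×1.48)×1.48 = 2.967 m²; P = b + 2y√(1+z²) = 1.22 + 2×1.48×1.132 = 4.57 m.
Hydraulic radius R = A/P = 2.967/4.57 = 0.6491 m.
Manning's equation: Q = (1/n) A R^(2/3) S^(1/2) = (1/0.032) × 2.967 × 0.6491^(2/3) × 0.00026^(1/2) = 1.12 m³/s.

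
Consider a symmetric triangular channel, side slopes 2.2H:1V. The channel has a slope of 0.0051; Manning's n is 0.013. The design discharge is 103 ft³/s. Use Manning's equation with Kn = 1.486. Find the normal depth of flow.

y_n = 2.34 ft

Manning's equation rearranged: A R^(2/3) = nQ / (1.486·√S) = 0.013 × 103 / (1.486 × √0.0051) = 12.62.
Trying y = 2.87 ft: A R^(2/3) = 21.66 — too large.
Trying y = 2.34 ft: A R^(2/3) = 12.56 — close enough.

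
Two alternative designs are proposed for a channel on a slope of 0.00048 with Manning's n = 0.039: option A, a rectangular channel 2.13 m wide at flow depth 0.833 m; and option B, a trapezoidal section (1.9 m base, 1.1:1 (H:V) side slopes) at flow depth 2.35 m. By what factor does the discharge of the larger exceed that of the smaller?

11.1

Channel A: Flow area A = b·y = 2.13 × 0.833 = 1.774 m². Wetted perimeter P = b + 2y = 2.13 + 2×0.833 = 3.796 m. Hydraulic radius R = A/P = 1.774/3.796 = 0.4674 m. Q_A = (1/0.039)·1.774·0.4674^(2/3)·√0.00048 = 0.6003 m³/s.
Channel B: With bottom width b = 1.9 m and side slope z = 1.1: A = (b + zy)y = (1.9 + 1.1×2.35)×2.35 = 10.54 m²; P = b + 2y√(1+z²) = 1.9 + 2×2.35×1.487 = 8.887 m. Hydraulic radius R = A/P = 10.54/8.887 = 1.186 m. Q_B = (1/0.039)·10.54·1.186^(2/3)·√0.00048 = 6.634 m³/s.
The larger discharge is 6.634 m³/s and the smaller is 0.6003 m³/s; the ratio is 11.1.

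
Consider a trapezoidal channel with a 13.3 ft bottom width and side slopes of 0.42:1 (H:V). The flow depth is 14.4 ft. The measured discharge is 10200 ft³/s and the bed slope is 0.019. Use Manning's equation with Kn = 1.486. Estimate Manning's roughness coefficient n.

With bottom width b = 13.3 ft and side slope z = 0.42: A = (b + zy)y = (13.3 + 0.42×14.4)×14.4 = 278.6 ft²; P = b + 2y√(1+z²) = 13.3 + 2×14.4×1.085 = 44.54 ft.
Hydraulic radius R = A/P = 278.6/44.54 = 6.256 ft.
Rearranging Manning's equation: n = (1.486/Q) A R^(2/3) S^(1/2) = (1.486/10200) × 278.6 × 6.256^(2/3) × √0.019 = 0.019.

n = 0.019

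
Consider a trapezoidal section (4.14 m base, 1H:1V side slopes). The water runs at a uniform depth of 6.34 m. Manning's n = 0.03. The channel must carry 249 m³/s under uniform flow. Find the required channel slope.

With bottom width b = 4.14 m and side slope z = 1: A = (b + zy)y = (4.14 + 1×6.34)×6.34 = 66.44 m²; P = b + 2y√(1+z²) = 4.14 + 2×6.34×1.414 = 22.07 m.
Hydraulic radius R = A/P = 66.44/22.07 = 3.01 m.
From Manning's equation, S = [nQ / (1 A R^(2/3))]² = [0.03 × 249 / (1 × 66.44 × 3.01^(2/3))]² = 0.00291.

S = 0.00291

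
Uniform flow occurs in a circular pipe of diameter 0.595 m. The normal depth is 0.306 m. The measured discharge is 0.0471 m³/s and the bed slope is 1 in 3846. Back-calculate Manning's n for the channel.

For a circular section of diameter D = 0.595 m at depth y = 0.306 m, the central angle is θ = 2 arccos(1 − 2y/D) = 3.199 rad. Then A = (D²/8)(θ − sin θ) = 0.1441 m² and P = Dθ/2 = 0.9516 m.
Hydraulic radius R = A/P = 0.1441/0.9516 = 0.1514 m.
Rearranging Manning's equation: n = (1/Q) A R^(2/3) S^(1/2) = (1/0.0471) × 0.1441 × 0.1514^(2/3) × √0.00026 = 0.014.

n = 0.014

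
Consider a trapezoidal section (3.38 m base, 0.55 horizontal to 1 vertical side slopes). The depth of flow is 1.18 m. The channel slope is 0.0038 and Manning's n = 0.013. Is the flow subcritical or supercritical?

supercritical

With bottom width b = 3.38 m and side slope z = 0.55: A = (b + zy)y = (3.38 + 0.55×1.18)×1.18 = 4.754 m²; P = b + 2y√(1+z²) = 3.38 + 2×1.18×1.141 = 6.073 m.
Hydraulic radius R = A/P = 4.754/6.073 = 0.7828 m.
V = (1/n) R^(2/3) √S = (1/0.013) × 0.7828^(2/3) × √0.0038 = 4.028 m/s. Hydraulic depth D_h = A/T = 4.754/4.678 = 1.016 m.
Froude number Fr = V/√(g·D_h) = 4.028/√(9.81×1.016) = 1.28, which is greater than 1, so the flow is supercritical.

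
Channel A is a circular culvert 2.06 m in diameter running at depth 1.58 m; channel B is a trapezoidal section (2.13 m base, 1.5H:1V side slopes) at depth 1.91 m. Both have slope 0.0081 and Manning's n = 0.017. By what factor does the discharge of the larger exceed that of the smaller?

Channel A: For a circular section of diameter D = 2.06 m at depth y = 1.58 m, the central angle is θ = 2 arccos(1 − 2y/D) = 4.268 rad. Then A = (D²/8)(θ − sin θ) = 2.743 m² and P = Dθ/2 = 4.396 m. Hydraulic radius R = A/P = 2.743/4.396 = 0.624 m. Q_A = (1/0.017)·2.743·0.624^(2/3)·√0.0081 = 10.6 m³/s.
Channel B: With bottom width b = 2.13 m and side slope z = 1.5: A = (b + zy)y = (2.13 + 1.5×1.91)×1.91 = 9.54 m²; P = b + 2y√(1+z²) = 2.13 + 2×1.91×1.803 = 9.017 m. Hydraulic radius R = A/P = 9.54/9.017 = 1.058 m. Q_B = (1/0.017)·9.54·1.058^(2/3)·√0.0081 = 52.45 m³/s.
The larger discharge is 52.45 m³/s and the smaller is 10.6 m³/s; the ratio is 4.95.

4.95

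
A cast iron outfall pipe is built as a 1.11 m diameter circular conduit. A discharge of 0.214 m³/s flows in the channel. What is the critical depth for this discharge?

y_c = 0.25 m

At critical depth, Q² T / (g A³) = 1, i.e. A³/T = Q²/g = 0.214²/9.81 = 0.004668.
Try y = 0.196 m: A³/T = 0.001807 — low.
Try y = 0.3 m: A³/T = 0.009541 — high.
Try y = 0.25 m: A³/T = 0.004688 — matches.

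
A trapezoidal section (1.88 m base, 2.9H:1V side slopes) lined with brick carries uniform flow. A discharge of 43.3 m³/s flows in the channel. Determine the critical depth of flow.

At critical depth, Q² T / (g A³) = 1, i.e. A³/T = Q²/g = 43.3²/9.81 = 191.1.
At y = 1.38 m: A³/T = 54.11 — short.
At y = 2.24 m: A³/T = 444.1 — over.
At y = 1.85 m: A³/T = 190.9 — close enough.

y_c = 1.85 m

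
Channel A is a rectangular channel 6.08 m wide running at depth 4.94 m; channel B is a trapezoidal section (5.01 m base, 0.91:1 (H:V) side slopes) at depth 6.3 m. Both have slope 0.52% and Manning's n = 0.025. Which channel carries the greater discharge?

channel B

Channel A: Flow area A = b·y = 6.08 × 4.94 = 30.04 m². Wetted perimeter P = b + 2y = 6.08 + 2×4.94 = 15.96 m. Hydraulic radius R = A/P = 30.04/15.96 = 1.882 m. Q_A = (1/0.025)·30.04·1.882^(2/3)·√0.0052 = 132.1 m³/s.
Channel B: With bottom width b = 5.01 m and side slope z = 0.91: A = (b + zy)y = (5.01 + 0.91×6.3)×6.3 = 67.68 m²; P = b + 2y√(1+z²) = 5.01 + 2×6.3×1.352 = 22.05 m. Hydraulic radius R = A/P = 67.68/22.05 = 3.07 m. Q_B = (1/0.025)·67.68·3.07^(2/3)·√0.0052 = 412.4 m³/s.
Q_A = 132.1 m³/s vs Q_B = 412.4 m³/s, so channel B carries more.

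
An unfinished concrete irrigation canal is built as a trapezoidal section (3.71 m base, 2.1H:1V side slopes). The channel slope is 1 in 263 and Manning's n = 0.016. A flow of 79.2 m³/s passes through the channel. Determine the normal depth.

Manning's equation rearranged: A R^(2/3) = nQ / (1·√S) = 0.016 × 79.2 / (√0.003802) = 20.55.
Try y = 1.75 m: A R^(2/3) = 13.69 — low.
Try y = 2.13 m: A R^(2/3) = 20.55 — ≈ 20.55.

y_n = 2.13 m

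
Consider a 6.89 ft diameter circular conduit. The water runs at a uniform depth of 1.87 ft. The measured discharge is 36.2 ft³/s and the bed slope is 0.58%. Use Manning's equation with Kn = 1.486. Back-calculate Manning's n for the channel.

n = 0.027

For a circular section of diameter D = 6.89 ft at depth y = 1.87 ft, the central angle is θ = 2 arccos(1 − 2y/D) = 2.192 rad. Then A = (D²/8)(θ − sin θ) = 8.181 ft² and P = Dθ/2 = 7.551 ft.
Hydraulic radius R = A/P = 8.181/7.551 = 1.083 ft.
Rearranging Manning's equation: n = (1.486/Q) A R^(2/3) S^(1/2) = (1.486/36.2) × 8.181 × 1.083^(2/3) × √0.0058 = 0.027.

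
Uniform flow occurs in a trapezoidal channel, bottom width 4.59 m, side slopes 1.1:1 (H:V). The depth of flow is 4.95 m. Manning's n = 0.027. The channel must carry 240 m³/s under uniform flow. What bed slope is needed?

With bottom width b = 4.59 m and side slope z = 1.1: A = (b + zy)y = (4.59 + 1.1×4.95)×4.95 = 49.67 m²; P = b + 2y√(1+z²) = 4.59 + 2×4.95×1.487 = 19.31 m.
Hydraulic radius R = A/P = 49.67/19.31 = 2.573 m.
From Manning's equation, S = [nQ / (1 A R^(2/3))]² = [0.027 × 240 / (1 × 49.67 × 2.573^(2/3))]² = 0.00483.

S = 0.00483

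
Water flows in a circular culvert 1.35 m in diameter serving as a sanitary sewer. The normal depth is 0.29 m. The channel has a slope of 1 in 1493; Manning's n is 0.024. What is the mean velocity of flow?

For a circular section of diameter D = 1.35 m at depth y = 0.29 m, the central angle is θ = 2 arccos(1 − 2y/D) = 1.928 rad. Then A = (D²/8)(θ − sin θ) = 0.2257 m² and P = Dθ/2 = 1.301 m.
Hydraulic radius R = A/P = 0.2257/1.301 = 0.1735 m.
From Manning's equation, V = (1/n) R^(2/3) S^(1/2) = (1/0.024) × 0.1735^(2/3) × 0.0006698^(1/2) = 0.335 m/s.

V = 0.335 m/s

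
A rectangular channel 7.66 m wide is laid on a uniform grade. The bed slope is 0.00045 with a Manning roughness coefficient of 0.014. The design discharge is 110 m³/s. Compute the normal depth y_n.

Manning's equation rearranged: A R^(2/3) = nQ / (1·√S) = 0.014 × 110 / (√0.00045) = 72.6.
At y = 6.97 m: A R^(2/3) = 97.6 — over.
At y = 4.08 m: A R^(2/3) = 49.21 — short.
At y = 5.51 m: A R^(2/3) = 72.67 — matches.

y_n = 5.51 m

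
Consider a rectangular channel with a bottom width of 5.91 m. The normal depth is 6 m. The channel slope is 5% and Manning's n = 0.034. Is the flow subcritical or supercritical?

supercritical

Flow area A = b·y = 5.91 × 6 = 35.46 m². Wetted perimeter P = b + 2y = 5.91 + 2×6 = 17.91 m.
Hydraulic radius R = A/P = 35.46/17.91 = 1.98 m.
V = (1/n) R^(2/3) √S = (1/0.034) × 1.98^(2/3) × √0.05 = 10.37 m/s. Hydraulic depth D_h = A/T = 35.46/5.91 = 6 m.
Froude number Fr = V/√(g·D_h) = 10.37/√(9.81×6) = 1.35, which is greater than 1, so the flow is supercritical.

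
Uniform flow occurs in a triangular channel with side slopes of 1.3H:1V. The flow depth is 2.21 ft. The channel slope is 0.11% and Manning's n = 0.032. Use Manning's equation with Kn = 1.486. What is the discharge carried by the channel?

Q = 8.95 ft³/s

For a triangular section with side slope z = 1.3: A = zy² = 1.3×2.21² = 6.349 ft²; P = 2y√(1+z²) = 2×2.21×1.64 = 7.249 ft.
Hydraulic radius R = A/P = 6.349/7.249 = 0.8758 ft.
Manning's equation: Q = (1.486/n) A R^(2/3) S^(1/2) = (1.486/0.032) × 6.349 × 0.8758^(2/3) × 0.0011^(1/2) = 8.95 ft³/s.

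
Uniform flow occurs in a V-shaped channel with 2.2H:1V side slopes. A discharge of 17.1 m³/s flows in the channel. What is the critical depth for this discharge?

At critical depth, Q² T / (g A³) = 1, i.e. A³/T = Q²/g = 17.1²/9.81 = 29.81.
At y = 1.83 m: A³/T = 49.67 — too large.
At y = 1.65 m: A³/T = 29.6 — close enough.

y_c = 1.65 m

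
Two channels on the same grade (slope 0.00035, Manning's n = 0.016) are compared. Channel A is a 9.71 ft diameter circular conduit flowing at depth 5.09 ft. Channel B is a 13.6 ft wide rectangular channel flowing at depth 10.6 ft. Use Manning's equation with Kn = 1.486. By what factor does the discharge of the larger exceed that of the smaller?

5.14

Channel A: For a circular section of diameter D = 9.71 ft at depth y = 5.09 ft, the central angle is θ = 2 arccos(1 − 2y/D) = 3.238 rad. Then A = (D²/8)(θ − sin θ) = 39.31 ft² and P = Dθ/2 = 15.72 ft. Hydraulic radius R = A/P = 39.31/15.72 = 2.5 ft. Q_A = (1.486/0.016)·39.31·2.5^(2/3)·√0.00035 = 125.8 ft³/s.
Channel B: Flow area A = b·y = 13.6 × 10.6 = 144.2 ft². Wetted perimeter P = b + 2y = 13.6 + 2×10.6 = 34.8 ft. Hydraulic radius R = A/P = 144.2/34.8 = 4.143 ft. Q_B = (1.486/0.016)·144.2·4.143^(2/3)·√0.00035 = 646.1 ft³/s.
The larger discharge is 646.1 ft³/s and the smaller is 125.8 ft³/s; the ratio is 5.14.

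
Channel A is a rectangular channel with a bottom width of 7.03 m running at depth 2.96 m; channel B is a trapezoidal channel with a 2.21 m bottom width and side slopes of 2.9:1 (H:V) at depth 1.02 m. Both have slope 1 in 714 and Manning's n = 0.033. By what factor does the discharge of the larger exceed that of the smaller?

7.43

Channel A: Flow area A = b·y = 7.03 × 2.96 = 20.81 m². Wetted perimeter P = b + 2y = 7.03 + 2×2.96 = 12.95 m. Hydraulic radius R = A/P = 20.81/12.95 = 1.607 m. Q_A = (1/0.033)·20.81·1.607^(2/3)·√0.001401 = 32.37 m³/s.
Channel B: With bottom width b = 2.21 m and side slope z = 2.9: A = (b + zy)y = (2.21 + 2.9×1.02)×1.02 = 5.271 m²; P = b + 2y√(1+z²) = 2.21 + 2×1.02×3.068 = 8.468 m. Hydraulic radius R = A/P = 5.271/8.468 = 0.6225 m. Q_B = (1/0.033)·5.271·0.6225^(2/3)·√0.001401 = 4.358 m³/s.
The larger discharge is 32.37 m³/s and the smaller is 4.358 m³/s; the ratio is 7.43.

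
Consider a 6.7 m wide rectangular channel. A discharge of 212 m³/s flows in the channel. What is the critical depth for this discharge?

y_c = 4.67 m

For a rectangular channel, critical depth y_c = (q²/g)^(1/3) where q = Q/b = 212/6.7 = 31.64 m²/s.
So y_c = (31.64²/9.81)^(1/3) = 4.67 m.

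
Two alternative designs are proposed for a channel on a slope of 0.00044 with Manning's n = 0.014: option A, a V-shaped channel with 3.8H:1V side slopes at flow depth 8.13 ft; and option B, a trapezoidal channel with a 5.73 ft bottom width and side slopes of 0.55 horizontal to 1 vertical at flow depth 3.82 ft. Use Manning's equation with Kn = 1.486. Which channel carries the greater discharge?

channel A

Channel A: For a triangular section with side slope z = 3.8: A = zy² = 3.8×8.13² = 251.2 ft²; P = 2y√(1+z²) = 2×8.13×3.929 = 63.89 ft. Hydraulic radius R = A/P = 251.2/63.89 = 3.931 ft. Q_A = (1.486/0.014)·251.2·3.931^(2/3)·√0.00044 = 1393 ft³/s.
Channel B: With bottom width b = 5.73 ft and side slope z = 0.55: A = (b + zy)y = (5.73 + 0.55×3.82)×3.82 = 29.91 ft²; P = b + 2y√(1+z²) = 5.73 + 2×3.82×1.141 = 14.45 ft. Hydraulic radius R = A/P = 29.91/14.45 = 2.07 ft. Q_B = (1.486/0.014)·29.91·2.07^(2/3)·√0.00044 = 108.2 ft³/s.
Q_A = 1393 ft³/s vs Q_B = 108.2 ft³/s, so channel A carries more.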